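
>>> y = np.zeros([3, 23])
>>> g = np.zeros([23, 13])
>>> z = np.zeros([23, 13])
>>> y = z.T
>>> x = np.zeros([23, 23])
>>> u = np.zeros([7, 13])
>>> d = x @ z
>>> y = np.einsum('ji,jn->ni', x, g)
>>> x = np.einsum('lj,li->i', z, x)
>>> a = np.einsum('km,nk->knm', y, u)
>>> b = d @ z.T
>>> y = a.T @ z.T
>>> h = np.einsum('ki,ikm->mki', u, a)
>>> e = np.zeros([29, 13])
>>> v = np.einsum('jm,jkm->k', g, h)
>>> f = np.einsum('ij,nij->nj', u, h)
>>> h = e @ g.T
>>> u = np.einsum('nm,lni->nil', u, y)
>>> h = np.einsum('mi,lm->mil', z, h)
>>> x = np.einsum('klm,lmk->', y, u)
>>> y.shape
(23, 7, 23)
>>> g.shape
(23, 13)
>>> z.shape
(23, 13)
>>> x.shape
()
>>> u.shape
(7, 23, 23)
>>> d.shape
(23, 13)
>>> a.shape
(13, 7, 23)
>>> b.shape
(23, 23)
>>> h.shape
(23, 13, 29)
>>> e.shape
(29, 13)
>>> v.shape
(7,)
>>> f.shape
(23, 13)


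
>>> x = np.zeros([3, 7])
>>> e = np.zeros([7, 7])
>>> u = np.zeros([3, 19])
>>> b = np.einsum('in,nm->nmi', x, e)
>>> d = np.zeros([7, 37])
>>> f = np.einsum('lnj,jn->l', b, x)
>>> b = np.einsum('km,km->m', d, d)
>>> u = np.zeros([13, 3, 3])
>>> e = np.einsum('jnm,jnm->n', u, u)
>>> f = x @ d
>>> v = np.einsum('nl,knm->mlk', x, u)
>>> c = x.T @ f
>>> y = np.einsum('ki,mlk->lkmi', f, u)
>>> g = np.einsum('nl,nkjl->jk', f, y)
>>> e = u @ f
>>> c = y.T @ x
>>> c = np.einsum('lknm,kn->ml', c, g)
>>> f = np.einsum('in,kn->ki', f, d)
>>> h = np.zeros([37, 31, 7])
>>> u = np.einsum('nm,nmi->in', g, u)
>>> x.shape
(3, 7)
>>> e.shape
(13, 3, 37)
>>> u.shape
(3, 13)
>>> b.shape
(37,)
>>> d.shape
(7, 37)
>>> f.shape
(7, 3)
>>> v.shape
(3, 7, 13)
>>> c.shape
(7, 37)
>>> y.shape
(3, 3, 13, 37)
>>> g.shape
(13, 3)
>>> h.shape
(37, 31, 7)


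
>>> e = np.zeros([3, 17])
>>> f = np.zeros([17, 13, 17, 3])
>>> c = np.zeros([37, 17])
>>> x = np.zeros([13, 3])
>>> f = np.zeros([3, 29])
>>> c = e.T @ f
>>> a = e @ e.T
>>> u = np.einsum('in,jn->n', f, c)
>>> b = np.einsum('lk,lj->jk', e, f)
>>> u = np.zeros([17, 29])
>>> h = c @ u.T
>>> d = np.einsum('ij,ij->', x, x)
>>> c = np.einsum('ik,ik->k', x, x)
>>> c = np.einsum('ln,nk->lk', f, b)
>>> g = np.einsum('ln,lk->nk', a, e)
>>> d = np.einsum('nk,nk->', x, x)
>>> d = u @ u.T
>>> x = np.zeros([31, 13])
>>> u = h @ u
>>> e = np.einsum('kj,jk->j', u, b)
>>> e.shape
(29,)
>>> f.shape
(3, 29)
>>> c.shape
(3, 17)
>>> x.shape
(31, 13)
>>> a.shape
(3, 3)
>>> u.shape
(17, 29)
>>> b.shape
(29, 17)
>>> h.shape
(17, 17)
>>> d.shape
(17, 17)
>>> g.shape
(3, 17)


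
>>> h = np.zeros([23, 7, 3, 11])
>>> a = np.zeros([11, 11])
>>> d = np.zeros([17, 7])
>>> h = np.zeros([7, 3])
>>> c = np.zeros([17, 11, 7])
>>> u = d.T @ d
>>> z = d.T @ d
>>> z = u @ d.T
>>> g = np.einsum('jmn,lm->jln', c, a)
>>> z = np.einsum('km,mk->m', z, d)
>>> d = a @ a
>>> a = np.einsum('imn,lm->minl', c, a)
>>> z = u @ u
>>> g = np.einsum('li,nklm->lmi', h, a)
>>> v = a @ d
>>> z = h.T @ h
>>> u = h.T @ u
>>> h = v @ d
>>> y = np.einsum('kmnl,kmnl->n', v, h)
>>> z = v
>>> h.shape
(11, 17, 7, 11)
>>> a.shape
(11, 17, 7, 11)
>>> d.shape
(11, 11)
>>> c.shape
(17, 11, 7)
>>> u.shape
(3, 7)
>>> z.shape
(11, 17, 7, 11)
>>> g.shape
(7, 11, 3)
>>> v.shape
(11, 17, 7, 11)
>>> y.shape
(7,)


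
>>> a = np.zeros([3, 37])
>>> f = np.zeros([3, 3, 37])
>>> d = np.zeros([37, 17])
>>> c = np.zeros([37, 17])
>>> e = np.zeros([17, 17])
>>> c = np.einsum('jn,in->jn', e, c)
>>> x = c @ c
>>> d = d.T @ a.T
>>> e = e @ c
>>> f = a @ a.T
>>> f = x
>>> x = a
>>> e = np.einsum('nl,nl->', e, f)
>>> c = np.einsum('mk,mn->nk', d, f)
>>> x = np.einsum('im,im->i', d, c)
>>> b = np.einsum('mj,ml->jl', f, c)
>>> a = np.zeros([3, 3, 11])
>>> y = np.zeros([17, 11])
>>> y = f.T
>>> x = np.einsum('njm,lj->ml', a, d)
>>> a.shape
(3, 3, 11)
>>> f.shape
(17, 17)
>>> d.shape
(17, 3)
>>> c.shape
(17, 3)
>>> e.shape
()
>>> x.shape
(11, 17)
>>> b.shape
(17, 3)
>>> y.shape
(17, 17)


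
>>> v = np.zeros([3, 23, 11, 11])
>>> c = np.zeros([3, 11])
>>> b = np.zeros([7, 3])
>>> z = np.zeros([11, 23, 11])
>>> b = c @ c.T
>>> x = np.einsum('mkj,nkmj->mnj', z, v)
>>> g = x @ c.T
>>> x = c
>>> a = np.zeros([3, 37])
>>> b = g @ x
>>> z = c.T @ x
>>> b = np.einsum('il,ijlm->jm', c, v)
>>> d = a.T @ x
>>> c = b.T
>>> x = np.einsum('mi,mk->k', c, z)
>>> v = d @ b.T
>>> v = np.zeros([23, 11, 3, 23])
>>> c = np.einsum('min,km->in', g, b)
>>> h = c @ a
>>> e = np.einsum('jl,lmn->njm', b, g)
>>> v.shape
(23, 11, 3, 23)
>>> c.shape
(3, 3)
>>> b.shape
(23, 11)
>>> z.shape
(11, 11)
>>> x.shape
(11,)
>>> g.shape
(11, 3, 3)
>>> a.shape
(3, 37)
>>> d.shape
(37, 11)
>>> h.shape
(3, 37)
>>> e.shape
(3, 23, 3)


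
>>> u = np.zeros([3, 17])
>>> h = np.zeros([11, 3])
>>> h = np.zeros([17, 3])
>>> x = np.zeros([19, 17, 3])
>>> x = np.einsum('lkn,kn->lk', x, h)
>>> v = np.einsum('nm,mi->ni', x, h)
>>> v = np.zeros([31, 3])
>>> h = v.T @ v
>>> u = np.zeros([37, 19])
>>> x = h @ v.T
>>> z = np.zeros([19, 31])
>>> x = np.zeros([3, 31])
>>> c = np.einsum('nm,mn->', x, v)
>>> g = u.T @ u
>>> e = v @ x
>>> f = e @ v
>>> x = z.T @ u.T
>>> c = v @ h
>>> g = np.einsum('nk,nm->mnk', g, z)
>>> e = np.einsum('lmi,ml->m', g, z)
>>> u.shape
(37, 19)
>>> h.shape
(3, 3)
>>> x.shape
(31, 37)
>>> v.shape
(31, 3)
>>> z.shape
(19, 31)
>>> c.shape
(31, 3)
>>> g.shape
(31, 19, 19)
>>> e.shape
(19,)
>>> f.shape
(31, 3)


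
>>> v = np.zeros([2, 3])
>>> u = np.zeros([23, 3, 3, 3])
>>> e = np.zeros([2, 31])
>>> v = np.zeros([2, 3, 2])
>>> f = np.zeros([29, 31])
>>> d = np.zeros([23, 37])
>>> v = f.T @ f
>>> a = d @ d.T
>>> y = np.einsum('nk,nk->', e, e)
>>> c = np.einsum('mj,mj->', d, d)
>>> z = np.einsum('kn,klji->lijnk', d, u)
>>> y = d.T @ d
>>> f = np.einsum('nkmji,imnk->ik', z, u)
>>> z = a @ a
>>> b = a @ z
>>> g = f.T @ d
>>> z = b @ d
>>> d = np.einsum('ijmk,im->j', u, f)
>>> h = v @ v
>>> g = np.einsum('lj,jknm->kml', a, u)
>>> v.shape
(31, 31)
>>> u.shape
(23, 3, 3, 3)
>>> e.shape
(2, 31)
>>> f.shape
(23, 3)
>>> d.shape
(3,)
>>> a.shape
(23, 23)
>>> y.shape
(37, 37)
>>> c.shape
()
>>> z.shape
(23, 37)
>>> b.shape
(23, 23)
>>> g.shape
(3, 3, 23)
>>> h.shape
(31, 31)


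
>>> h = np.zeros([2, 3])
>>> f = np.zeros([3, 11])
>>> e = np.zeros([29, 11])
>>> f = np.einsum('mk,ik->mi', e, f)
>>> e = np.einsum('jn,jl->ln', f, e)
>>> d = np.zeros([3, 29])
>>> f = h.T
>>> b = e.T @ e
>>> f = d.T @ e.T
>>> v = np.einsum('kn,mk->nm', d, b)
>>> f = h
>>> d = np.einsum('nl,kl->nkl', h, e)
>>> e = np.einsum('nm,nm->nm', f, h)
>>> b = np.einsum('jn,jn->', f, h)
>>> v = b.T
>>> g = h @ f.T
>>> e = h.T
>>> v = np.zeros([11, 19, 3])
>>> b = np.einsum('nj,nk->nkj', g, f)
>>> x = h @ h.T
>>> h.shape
(2, 3)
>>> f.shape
(2, 3)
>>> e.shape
(3, 2)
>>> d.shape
(2, 11, 3)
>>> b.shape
(2, 3, 2)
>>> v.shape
(11, 19, 3)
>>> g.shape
(2, 2)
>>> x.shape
(2, 2)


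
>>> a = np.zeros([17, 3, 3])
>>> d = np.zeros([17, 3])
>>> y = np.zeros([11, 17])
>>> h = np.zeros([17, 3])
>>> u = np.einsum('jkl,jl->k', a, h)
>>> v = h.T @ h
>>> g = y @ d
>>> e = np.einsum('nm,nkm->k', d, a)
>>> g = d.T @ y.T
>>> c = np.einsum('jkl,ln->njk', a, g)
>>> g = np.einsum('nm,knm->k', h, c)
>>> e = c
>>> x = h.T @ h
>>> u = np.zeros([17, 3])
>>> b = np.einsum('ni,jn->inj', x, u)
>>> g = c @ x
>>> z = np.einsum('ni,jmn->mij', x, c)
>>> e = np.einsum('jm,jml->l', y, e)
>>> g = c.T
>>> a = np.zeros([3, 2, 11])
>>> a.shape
(3, 2, 11)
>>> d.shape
(17, 3)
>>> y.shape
(11, 17)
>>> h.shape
(17, 3)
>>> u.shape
(17, 3)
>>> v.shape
(3, 3)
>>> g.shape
(3, 17, 11)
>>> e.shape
(3,)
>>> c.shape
(11, 17, 3)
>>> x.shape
(3, 3)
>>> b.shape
(3, 3, 17)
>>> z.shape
(17, 3, 11)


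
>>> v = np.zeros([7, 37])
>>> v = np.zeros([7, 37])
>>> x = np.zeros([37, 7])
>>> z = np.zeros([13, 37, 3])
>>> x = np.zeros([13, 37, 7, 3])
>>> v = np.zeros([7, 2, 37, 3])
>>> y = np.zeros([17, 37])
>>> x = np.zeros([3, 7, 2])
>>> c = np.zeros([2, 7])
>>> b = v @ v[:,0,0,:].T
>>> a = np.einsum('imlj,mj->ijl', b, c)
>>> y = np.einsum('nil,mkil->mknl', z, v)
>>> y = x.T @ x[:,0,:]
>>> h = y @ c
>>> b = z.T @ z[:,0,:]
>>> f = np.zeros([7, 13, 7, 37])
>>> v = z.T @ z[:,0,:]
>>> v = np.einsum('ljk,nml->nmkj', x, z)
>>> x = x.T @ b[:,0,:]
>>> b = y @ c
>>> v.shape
(13, 37, 2, 7)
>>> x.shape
(2, 7, 3)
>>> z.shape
(13, 37, 3)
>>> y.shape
(2, 7, 2)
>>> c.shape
(2, 7)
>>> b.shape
(2, 7, 7)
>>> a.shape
(7, 7, 37)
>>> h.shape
(2, 7, 7)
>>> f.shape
(7, 13, 7, 37)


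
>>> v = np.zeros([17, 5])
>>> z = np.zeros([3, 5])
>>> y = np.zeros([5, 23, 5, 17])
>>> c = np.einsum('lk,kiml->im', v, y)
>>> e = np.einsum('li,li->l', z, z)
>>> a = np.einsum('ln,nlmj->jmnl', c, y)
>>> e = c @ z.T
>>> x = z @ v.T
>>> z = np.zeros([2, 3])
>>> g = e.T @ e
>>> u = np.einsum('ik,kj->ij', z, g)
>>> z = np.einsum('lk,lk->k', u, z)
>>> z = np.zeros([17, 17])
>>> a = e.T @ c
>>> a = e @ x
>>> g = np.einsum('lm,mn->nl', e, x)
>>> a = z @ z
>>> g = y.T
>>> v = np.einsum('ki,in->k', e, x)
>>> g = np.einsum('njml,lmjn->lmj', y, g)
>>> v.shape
(23,)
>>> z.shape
(17, 17)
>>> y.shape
(5, 23, 5, 17)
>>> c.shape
(23, 5)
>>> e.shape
(23, 3)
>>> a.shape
(17, 17)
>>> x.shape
(3, 17)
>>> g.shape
(17, 5, 23)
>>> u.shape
(2, 3)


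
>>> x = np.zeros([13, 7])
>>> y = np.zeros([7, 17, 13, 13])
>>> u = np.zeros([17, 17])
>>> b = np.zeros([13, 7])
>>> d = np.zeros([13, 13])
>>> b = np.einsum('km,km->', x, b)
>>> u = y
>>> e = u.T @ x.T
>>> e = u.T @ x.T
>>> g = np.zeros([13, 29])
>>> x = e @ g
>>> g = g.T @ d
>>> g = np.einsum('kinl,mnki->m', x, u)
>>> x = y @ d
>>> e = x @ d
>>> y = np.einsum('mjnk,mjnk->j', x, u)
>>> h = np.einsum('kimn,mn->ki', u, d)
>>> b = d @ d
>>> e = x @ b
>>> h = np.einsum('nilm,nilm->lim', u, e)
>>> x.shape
(7, 17, 13, 13)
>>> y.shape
(17,)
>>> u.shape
(7, 17, 13, 13)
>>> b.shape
(13, 13)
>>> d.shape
(13, 13)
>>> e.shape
(7, 17, 13, 13)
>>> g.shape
(7,)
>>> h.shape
(13, 17, 13)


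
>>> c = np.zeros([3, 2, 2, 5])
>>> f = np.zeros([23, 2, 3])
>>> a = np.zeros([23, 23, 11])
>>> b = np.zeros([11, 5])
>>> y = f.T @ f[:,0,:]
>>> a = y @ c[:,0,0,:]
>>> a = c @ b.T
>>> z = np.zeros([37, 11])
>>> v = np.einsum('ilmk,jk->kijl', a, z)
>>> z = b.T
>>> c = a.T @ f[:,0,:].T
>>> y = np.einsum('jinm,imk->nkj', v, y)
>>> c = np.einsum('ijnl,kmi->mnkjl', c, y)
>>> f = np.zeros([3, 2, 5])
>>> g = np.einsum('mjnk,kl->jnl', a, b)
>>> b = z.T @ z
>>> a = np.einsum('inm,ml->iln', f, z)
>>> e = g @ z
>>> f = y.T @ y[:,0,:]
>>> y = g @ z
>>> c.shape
(3, 2, 37, 2, 23)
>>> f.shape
(11, 3, 11)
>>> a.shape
(3, 11, 2)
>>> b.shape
(11, 11)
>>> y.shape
(2, 2, 11)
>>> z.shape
(5, 11)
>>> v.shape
(11, 3, 37, 2)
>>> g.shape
(2, 2, 5)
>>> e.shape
(2, 2, 11)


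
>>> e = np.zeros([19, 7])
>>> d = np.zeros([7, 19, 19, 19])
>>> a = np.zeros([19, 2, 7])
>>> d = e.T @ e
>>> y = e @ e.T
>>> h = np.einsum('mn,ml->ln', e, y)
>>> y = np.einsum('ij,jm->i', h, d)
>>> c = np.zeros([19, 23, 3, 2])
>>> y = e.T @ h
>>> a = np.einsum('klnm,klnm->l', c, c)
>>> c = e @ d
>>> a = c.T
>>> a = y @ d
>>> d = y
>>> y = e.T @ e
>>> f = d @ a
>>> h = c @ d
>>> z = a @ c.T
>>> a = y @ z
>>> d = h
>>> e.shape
(19, 7)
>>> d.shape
(19, 7)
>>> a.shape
(7, 19)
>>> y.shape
(7, 7)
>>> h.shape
(19, 7)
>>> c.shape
(19, 7)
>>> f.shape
(7, 7)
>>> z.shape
(7, 19)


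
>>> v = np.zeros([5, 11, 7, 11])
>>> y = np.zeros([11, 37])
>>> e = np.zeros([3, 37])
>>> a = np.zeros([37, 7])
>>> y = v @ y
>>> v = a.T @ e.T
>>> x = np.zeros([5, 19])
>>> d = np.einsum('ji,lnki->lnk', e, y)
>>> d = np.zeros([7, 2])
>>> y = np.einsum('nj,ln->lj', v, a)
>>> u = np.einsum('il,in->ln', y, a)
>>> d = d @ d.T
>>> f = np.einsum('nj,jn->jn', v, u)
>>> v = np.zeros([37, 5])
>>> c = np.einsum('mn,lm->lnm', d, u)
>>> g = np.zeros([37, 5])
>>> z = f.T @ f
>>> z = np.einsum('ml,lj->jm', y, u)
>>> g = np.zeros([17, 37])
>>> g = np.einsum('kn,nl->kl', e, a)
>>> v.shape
(37, 5)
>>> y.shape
(37, 3)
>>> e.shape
(3, 37)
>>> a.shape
(37, 7)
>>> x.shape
(5, 19)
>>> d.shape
(7, 7)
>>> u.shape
(3, 7)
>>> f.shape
(3, 7)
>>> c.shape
(3, 7, 7)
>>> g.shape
(3, 7)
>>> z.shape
(7, 37)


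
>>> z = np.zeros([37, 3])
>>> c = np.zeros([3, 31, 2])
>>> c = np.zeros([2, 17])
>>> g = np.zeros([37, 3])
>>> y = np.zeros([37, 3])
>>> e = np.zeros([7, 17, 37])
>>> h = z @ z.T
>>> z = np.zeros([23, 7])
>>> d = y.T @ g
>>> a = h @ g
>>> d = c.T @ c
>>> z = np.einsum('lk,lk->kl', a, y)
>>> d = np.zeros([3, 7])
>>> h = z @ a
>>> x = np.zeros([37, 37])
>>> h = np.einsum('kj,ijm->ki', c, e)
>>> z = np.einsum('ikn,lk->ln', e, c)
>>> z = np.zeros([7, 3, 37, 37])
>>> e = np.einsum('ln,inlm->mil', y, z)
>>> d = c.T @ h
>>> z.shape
(7, 3, 37, 37)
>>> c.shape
(2, 17)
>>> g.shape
(37, 3)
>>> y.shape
(37, 3)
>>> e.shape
(37, 7, 37)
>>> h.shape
(2, 7)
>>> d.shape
(17, 7)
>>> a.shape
(37, 3)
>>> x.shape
(37, 37)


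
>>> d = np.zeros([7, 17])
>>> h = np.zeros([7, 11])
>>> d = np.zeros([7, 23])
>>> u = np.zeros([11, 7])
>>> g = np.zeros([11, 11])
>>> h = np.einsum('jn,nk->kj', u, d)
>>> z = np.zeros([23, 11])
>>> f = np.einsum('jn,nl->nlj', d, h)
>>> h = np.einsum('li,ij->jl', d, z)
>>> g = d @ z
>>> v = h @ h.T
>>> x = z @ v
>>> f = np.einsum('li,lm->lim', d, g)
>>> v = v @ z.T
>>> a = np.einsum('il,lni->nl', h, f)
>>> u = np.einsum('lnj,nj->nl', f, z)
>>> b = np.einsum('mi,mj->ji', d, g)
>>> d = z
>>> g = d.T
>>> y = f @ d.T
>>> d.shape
(23, 11)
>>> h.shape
(11, 7)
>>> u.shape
(23, 7)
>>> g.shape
(11, 23)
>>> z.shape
(23, 11)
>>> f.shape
(7, 23, 11)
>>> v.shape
(11, 23)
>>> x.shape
(23, 11)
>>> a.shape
(23, 7)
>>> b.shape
(11, 23)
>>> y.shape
(7, 23, 23)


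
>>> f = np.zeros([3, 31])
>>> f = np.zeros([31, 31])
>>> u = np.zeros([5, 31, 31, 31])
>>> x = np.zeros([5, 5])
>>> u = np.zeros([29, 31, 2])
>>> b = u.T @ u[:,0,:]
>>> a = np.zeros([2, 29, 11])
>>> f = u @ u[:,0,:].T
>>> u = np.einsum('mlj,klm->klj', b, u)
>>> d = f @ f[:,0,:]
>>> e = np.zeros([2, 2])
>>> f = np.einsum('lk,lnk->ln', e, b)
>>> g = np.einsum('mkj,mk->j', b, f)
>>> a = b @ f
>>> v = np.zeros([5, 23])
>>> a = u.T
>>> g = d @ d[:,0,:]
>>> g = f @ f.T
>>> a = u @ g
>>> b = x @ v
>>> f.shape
(2, 31)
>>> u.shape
(29, 31, 2)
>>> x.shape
(5, 5)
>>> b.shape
(5, 23)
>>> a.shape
(29, 31, 2)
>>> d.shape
(29, 31, 29)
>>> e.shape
(2, 2)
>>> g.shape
(2, 2)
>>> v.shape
(5, 23)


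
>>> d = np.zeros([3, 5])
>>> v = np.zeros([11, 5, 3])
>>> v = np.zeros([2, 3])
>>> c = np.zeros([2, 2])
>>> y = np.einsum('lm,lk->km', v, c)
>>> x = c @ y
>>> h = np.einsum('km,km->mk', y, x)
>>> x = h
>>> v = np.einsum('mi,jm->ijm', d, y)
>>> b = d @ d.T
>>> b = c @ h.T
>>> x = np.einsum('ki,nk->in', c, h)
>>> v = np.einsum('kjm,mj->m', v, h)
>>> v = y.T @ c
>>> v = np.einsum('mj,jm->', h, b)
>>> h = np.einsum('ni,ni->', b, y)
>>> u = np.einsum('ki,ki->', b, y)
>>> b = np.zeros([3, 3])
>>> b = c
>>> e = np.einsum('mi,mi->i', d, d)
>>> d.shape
(3, 5)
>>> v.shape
()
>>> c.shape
(2, 2)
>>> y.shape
(2, 3)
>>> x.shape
(2, 3)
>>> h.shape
()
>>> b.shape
(2, 2)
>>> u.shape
()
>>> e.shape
(5,)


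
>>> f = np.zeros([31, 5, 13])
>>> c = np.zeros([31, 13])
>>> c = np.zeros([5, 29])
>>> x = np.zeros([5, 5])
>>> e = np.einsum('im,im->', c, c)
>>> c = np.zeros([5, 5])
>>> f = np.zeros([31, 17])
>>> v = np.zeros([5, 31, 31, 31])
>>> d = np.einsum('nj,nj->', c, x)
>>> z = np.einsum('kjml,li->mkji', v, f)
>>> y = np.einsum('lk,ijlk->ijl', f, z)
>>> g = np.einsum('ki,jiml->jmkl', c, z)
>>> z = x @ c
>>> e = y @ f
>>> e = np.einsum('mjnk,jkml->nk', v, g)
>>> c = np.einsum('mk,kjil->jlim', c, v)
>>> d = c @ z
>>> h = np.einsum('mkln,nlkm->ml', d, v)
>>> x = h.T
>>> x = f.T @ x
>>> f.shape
(31, 17)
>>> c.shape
(31, 31, 31, 5)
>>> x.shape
(17, 31)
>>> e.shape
(31, 31)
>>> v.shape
(5, 31, 31, 31)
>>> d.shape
(31, 31, 31, 5)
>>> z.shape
(5, 5)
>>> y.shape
(31, 5, 31)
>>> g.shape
(31, 31, 5, 17)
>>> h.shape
(31, 31)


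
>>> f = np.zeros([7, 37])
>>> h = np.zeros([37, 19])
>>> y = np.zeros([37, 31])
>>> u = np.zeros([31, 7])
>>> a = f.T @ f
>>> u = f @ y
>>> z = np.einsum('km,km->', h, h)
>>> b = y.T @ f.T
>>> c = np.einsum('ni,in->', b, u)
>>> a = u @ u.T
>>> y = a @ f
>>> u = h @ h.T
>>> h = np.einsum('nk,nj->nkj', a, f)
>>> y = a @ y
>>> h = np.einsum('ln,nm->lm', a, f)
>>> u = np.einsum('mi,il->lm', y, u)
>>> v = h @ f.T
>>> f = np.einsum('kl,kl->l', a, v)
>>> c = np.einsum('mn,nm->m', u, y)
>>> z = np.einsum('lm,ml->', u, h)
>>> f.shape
(7,)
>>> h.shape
(7, 37)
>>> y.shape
(7, 37)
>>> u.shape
(37, 7)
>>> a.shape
(7, 7)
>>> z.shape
()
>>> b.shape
(31, 7)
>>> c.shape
(37,)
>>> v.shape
(7, 7)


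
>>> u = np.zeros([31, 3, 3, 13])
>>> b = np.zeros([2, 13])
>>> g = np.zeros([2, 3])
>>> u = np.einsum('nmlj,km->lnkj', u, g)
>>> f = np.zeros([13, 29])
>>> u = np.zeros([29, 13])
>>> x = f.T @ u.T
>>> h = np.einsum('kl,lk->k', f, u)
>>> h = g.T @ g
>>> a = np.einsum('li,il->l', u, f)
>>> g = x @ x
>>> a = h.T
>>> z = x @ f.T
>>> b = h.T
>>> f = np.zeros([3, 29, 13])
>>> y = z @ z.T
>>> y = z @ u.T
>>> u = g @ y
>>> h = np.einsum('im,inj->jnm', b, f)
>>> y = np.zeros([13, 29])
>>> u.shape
(29, 29)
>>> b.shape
(3, 3)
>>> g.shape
(29, 29)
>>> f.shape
(3, 29, 13)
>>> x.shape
(29, 29)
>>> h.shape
(13, 29, 3)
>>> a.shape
(3, 3)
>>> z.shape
(29, 13)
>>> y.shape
(13, 29)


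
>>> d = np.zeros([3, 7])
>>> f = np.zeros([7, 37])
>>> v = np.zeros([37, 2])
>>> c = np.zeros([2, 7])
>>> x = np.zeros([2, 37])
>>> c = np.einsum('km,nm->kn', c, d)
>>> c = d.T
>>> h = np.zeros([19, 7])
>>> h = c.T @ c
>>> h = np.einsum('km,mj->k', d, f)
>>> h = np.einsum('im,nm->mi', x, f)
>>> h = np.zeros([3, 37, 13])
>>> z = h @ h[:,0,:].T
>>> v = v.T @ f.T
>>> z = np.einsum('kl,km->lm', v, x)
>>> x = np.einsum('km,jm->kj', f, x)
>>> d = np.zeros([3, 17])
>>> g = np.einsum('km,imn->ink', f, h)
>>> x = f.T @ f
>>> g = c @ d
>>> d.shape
(3, 17)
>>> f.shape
(7, 37)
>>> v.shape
(2, 7)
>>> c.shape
(7, 3)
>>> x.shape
(37, 37)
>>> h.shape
(3, 37, 13)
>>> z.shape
(7, 37)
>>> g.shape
(7, 17)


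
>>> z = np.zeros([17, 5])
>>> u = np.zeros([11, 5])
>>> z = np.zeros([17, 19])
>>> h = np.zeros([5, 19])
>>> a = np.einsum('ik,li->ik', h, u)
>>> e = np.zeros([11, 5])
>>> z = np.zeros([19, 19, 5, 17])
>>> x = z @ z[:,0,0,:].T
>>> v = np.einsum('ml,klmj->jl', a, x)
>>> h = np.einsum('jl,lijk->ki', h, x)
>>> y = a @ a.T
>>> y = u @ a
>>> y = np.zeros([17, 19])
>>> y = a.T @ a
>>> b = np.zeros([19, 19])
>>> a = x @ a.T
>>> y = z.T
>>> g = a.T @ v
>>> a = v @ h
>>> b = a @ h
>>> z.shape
(19, 19, 5, 17)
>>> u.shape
(11, 5)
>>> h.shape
(19, 19)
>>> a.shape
(19, 19)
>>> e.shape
(11, 5)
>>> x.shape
(19, 19, 5, 19)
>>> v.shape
(19, 19)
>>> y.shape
(17, 5, 19, 19)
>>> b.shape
(19, 19)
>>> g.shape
(5, 5, 19, 19)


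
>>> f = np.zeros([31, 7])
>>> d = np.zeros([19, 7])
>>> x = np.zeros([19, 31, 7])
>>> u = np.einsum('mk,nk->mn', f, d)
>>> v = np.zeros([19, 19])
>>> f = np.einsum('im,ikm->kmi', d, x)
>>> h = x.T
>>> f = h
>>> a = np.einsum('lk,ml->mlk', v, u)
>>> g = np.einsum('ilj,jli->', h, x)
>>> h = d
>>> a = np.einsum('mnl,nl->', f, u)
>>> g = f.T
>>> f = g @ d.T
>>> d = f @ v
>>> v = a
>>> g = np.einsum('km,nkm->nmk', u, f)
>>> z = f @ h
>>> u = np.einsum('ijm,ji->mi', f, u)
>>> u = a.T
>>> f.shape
(19, 31, 19)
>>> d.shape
(19, 31, 19)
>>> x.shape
(19, 31, 7)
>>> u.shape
()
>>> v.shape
()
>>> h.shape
(19, 7)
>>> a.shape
()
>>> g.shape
(19, 19, 31)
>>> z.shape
(19, 31, 7)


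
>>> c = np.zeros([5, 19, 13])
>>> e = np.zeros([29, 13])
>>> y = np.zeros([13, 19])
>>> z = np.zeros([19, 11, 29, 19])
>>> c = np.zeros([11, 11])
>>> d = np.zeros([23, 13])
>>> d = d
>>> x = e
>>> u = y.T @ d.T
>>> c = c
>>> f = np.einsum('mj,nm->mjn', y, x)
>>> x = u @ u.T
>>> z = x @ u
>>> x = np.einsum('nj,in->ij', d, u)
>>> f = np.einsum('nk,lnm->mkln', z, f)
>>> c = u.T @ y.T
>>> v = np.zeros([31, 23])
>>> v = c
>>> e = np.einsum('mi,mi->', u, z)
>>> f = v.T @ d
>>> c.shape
(23, 13)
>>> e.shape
()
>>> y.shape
(13, 19)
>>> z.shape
(19, 23)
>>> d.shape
(23, 13)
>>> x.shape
(19, 13)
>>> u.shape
(19, 23)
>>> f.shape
(13, 13)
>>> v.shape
(23, 13)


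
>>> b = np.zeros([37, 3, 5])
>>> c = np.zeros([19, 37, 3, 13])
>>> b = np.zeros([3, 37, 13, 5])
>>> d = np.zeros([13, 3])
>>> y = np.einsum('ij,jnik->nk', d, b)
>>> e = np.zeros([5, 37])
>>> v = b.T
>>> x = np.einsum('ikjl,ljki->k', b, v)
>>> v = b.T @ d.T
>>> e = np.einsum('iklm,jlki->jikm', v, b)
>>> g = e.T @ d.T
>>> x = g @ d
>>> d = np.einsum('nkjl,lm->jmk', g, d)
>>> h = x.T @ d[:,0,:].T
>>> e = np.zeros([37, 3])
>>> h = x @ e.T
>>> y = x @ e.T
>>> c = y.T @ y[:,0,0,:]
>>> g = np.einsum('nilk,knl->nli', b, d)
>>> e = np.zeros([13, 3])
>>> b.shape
(3, 37, 13, 5)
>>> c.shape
(37, 5, 13, 37)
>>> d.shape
(5, 3, 13)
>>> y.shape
(13, 13, 5, 37)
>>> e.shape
(13, 3)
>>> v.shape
(5, 13, 37, 13)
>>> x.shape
(13, 13, 5, 3)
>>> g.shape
(3, 13, 37)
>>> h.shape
(13, 13, 5, 37)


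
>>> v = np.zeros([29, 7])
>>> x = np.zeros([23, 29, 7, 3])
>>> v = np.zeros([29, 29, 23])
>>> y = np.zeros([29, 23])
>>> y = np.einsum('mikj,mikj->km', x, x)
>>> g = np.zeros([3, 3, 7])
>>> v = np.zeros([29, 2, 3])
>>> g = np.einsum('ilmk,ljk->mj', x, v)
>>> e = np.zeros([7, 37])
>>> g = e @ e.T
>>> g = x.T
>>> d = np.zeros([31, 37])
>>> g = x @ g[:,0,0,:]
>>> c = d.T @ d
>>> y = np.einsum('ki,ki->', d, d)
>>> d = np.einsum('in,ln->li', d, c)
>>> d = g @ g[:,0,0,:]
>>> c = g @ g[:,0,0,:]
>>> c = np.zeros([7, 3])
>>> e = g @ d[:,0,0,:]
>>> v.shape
(29, 2, 3)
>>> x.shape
(23, 29, 7, 3)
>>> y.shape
()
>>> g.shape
(23, 29, 7, 23)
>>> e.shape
(23, 29, 7, 23)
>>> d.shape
(23, 29, 7, 23)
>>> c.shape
(7, 3)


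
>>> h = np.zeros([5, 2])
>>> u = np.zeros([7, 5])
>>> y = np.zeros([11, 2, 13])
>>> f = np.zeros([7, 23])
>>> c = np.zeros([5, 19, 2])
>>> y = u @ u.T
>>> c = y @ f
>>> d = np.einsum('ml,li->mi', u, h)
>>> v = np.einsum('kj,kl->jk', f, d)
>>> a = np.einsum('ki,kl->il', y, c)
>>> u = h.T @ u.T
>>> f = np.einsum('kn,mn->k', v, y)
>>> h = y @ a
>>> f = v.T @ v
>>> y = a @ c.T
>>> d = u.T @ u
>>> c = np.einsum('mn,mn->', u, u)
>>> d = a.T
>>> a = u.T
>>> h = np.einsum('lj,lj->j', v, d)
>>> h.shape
(7,)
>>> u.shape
(2, 7)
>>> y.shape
(7, 7)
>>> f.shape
(7, 7)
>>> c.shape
()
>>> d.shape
(23, 7)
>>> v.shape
(23, 7)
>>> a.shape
(7, 2)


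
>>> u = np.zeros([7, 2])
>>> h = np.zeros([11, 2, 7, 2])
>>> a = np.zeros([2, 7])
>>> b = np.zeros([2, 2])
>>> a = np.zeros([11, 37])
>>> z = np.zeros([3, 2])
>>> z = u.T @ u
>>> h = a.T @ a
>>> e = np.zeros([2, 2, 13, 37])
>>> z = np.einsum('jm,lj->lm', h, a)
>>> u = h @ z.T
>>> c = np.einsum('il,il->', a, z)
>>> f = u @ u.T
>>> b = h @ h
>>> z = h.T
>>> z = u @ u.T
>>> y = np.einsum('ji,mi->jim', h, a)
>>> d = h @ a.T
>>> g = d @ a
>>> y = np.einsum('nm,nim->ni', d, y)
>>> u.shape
(37, 11)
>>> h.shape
(37, 37)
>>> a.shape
(11, 37)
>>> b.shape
(37, 37)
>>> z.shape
(37, 37)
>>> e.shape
(2, 2, 13, 37)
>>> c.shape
()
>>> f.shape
(37, 37)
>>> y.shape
(37, 37)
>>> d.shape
(37, 11)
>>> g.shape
(37, 37)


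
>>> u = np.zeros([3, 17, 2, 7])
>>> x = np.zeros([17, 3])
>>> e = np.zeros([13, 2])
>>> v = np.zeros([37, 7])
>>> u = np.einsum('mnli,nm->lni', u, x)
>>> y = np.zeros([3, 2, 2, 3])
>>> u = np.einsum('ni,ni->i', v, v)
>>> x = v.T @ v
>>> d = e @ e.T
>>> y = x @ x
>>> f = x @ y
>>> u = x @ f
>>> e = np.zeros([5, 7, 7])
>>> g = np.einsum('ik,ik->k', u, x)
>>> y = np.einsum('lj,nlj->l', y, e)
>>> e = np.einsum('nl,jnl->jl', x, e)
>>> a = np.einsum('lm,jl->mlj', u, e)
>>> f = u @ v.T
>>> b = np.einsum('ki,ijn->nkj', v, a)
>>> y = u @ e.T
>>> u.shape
(7, 7)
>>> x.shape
(7, 7)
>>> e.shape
(5, 7)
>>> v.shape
(37, 7)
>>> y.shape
(7, 5)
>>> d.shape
(13, 13)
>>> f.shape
(7, 37)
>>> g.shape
(7,)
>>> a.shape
(7, 7, 5)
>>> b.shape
(5, 37, 7)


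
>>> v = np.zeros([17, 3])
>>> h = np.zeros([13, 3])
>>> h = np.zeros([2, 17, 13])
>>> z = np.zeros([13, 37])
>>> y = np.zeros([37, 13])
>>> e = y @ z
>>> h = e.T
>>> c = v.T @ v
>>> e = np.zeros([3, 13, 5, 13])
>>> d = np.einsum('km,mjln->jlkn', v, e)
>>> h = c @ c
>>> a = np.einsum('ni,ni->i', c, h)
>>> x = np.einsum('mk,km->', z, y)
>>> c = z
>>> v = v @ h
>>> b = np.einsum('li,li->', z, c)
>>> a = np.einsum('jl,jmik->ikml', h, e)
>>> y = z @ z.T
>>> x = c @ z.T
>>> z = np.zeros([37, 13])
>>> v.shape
(17, 3)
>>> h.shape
(3, 3)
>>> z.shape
(37, 13)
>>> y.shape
(13, 13)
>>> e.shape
(3, 13, 5, 13)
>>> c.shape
(13, 37)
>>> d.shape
(13, 5, 17, 13)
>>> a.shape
(5, 13, 13, 3)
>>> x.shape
(13, 13)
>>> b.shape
()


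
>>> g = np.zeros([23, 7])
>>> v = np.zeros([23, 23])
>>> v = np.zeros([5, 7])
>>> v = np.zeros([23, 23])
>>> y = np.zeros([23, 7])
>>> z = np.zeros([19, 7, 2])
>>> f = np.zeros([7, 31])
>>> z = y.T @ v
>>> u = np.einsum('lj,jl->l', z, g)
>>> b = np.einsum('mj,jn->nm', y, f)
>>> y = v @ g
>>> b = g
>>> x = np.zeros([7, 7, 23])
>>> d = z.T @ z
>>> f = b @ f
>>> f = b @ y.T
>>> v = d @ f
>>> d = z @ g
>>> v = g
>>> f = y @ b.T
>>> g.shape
(23, 7)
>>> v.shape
(23, 7)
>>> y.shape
(23, 7)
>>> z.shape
(7, 23)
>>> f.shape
(23, 23)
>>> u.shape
(7,)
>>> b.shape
(23, 7)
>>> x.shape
(7, 7, 23)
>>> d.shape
(7, 7)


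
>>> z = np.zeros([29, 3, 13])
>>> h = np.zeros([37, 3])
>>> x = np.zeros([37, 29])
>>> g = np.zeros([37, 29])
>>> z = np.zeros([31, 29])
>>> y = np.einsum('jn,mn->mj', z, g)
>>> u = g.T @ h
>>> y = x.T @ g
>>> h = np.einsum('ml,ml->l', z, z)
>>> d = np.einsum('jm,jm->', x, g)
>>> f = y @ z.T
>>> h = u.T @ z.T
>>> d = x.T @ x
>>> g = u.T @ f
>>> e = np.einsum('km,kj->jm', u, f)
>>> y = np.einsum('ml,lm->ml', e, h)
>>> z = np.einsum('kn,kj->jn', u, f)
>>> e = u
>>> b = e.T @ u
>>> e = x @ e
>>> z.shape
(31, 3)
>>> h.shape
(3, 31)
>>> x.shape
(37, 29)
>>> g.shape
(3, 31)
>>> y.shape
(31, 3)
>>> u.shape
(29, 3)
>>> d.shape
(29, 29)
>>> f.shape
(29, 31)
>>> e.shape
(37, 3)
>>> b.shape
(3, 3)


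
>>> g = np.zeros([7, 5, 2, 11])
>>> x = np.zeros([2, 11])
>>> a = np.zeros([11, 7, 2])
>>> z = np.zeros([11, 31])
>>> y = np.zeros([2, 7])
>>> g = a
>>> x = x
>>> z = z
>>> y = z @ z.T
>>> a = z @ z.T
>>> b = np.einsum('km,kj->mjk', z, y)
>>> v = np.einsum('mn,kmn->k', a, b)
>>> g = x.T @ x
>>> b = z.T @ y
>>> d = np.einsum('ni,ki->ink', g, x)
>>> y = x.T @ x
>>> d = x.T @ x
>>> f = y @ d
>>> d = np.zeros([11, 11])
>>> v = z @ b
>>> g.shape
(11, 11)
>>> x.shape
(2, 11)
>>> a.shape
(11, 11)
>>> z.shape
(11, 31)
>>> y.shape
(11, 11)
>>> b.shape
(31, 11)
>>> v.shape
(11, 11)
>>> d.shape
(11, 11)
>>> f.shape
(11, 11)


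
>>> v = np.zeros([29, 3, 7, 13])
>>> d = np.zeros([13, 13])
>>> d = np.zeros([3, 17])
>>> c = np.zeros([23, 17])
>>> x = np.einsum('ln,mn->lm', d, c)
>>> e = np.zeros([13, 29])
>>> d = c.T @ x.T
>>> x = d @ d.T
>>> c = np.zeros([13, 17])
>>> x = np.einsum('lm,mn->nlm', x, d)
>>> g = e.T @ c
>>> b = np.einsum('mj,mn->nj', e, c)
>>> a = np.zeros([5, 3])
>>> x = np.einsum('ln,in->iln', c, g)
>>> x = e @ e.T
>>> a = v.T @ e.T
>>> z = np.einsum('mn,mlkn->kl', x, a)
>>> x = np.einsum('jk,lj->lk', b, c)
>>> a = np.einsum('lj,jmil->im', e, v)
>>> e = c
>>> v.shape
(29, 3, 7, 13)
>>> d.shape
(17, 3)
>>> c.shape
(13, 17)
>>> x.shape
(13, 29)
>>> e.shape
(13, 17)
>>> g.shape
(29, 17)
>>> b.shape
(17, 29)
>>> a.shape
(7, 3)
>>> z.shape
(3, 7)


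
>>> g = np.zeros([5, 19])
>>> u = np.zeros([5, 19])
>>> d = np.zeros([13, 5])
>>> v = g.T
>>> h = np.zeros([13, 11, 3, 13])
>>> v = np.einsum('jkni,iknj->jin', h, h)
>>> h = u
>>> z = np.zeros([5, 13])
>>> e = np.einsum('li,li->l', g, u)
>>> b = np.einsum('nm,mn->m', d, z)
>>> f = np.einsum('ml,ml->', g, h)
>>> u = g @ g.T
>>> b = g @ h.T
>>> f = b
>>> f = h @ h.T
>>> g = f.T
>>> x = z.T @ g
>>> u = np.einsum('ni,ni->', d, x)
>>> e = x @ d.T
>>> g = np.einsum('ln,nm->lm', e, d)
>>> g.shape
(13, 5)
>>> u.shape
()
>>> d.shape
(13, 5)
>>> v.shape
(13, 13, 3)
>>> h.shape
(5, 19)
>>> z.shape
(5, 13)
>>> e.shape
(13, 13)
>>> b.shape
(5, 5)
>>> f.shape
(5, 5)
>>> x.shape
(13, 5)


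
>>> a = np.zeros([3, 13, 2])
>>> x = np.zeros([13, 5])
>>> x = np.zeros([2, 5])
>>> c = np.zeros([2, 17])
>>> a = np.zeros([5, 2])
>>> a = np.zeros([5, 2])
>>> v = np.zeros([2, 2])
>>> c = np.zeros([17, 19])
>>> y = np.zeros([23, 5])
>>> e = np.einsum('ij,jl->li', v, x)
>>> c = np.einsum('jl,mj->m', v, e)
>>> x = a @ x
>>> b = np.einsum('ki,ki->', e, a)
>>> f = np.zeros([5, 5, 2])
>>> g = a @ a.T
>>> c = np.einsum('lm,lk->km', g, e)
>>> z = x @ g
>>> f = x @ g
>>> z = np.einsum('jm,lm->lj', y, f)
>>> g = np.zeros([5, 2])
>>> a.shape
(5, 2)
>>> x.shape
(5, 5)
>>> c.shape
(2, 5)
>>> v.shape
(2, 2)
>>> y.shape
(23, 5)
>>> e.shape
(5, 2)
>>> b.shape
()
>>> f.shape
(5, 5)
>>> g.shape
(5, 2)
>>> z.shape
(5, 23)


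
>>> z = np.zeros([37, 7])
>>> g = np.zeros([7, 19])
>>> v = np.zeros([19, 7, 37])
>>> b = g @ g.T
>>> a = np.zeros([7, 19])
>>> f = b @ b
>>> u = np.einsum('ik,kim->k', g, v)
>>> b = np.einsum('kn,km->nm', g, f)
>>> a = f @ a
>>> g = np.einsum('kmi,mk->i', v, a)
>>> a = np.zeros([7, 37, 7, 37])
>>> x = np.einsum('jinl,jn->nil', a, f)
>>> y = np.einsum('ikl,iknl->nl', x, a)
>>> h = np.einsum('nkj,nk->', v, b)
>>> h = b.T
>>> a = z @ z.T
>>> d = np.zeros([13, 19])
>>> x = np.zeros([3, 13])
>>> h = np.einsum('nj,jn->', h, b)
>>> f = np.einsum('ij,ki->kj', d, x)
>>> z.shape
(37, 7)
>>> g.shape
(37,)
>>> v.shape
(19, 7, 37)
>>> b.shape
(19, 7)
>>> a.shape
(37, 37)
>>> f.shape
(3, 19)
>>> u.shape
(19,)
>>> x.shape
(3, 13)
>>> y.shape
(7, 37)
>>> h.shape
()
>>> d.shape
(13, 19)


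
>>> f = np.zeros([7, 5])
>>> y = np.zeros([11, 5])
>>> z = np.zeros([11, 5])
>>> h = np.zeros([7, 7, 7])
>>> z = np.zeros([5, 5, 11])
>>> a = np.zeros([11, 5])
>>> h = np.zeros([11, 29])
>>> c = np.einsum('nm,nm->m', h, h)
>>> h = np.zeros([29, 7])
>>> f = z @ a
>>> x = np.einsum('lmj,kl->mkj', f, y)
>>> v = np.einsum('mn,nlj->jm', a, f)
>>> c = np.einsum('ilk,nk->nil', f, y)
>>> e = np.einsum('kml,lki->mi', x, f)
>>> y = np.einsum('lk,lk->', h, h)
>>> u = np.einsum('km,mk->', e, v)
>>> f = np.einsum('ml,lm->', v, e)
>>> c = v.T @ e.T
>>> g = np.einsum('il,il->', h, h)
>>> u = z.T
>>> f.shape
()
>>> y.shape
()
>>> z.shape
(5, 5, 11)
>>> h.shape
(29, 7)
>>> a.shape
(11, 5)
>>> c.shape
(11, 11)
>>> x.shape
(5, 11, 5)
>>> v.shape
(5, 11)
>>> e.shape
(11, 5)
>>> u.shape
(11, 5, 5)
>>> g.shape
()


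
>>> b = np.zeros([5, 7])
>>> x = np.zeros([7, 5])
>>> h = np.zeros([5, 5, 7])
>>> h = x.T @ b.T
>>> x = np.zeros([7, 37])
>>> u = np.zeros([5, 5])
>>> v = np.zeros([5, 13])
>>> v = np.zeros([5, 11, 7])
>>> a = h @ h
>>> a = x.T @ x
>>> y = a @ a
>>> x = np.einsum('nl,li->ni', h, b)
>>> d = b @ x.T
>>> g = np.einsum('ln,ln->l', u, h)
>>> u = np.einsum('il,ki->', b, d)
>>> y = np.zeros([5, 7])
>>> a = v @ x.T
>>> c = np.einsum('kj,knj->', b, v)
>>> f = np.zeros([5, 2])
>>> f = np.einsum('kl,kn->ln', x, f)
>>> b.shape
(5, 7)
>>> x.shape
(5, 7)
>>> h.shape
(5, 5)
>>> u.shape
()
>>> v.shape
(5, 11, 7)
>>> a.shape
(5, 11, 5)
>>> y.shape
(5, 7)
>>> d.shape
(5, 5)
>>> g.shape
(5,)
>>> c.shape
()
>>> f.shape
(7, 2)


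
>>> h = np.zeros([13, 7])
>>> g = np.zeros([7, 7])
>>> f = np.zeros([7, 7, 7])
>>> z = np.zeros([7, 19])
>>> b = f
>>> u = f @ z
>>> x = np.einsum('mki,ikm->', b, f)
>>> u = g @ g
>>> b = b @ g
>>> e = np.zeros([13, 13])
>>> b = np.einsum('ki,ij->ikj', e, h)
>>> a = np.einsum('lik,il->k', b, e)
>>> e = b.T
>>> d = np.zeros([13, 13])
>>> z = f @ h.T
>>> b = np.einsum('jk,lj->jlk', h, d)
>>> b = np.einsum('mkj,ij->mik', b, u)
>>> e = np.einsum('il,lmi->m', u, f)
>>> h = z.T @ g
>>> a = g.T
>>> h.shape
(13, 7, 7)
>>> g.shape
(7, 7)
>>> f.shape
(7, 7, 7)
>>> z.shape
(7, 7, 13)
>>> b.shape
(13, 7, 13)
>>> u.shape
(7, 7)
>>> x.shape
()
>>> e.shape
(7,)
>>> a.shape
(7, 7)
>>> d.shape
(13, 13)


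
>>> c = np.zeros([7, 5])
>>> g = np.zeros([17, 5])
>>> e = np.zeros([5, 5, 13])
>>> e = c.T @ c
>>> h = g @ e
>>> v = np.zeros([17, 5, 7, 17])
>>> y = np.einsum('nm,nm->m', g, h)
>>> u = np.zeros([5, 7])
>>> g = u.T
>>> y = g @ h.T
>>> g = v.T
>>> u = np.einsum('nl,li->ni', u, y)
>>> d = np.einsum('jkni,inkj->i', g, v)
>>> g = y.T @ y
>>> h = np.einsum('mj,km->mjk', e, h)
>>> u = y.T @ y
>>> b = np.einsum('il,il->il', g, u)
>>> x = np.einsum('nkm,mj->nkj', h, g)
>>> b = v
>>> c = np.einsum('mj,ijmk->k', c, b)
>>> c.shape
(17,)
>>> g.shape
(17, 17)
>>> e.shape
(5, 5)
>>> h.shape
(5, 5, 17)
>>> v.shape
(17, 5, 7, 17)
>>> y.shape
(7, 17)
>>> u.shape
(17, 17)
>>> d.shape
(17,)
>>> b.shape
(17, 5, 7, 17)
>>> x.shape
(5, 5, 17)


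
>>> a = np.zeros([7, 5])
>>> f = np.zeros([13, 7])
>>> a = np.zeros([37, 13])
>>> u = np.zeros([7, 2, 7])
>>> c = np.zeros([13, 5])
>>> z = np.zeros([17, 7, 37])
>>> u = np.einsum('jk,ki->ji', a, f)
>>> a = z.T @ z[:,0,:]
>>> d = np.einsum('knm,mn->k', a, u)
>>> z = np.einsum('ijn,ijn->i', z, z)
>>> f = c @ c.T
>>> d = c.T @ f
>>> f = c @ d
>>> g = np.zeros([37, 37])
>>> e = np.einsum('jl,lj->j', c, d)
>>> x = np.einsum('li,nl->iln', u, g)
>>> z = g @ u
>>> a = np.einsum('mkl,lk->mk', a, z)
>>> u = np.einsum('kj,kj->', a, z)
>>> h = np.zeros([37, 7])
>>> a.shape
(37, 7)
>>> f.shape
(13, 13)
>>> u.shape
()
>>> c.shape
(13, 5)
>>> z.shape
(37, 7)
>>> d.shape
(5, 13)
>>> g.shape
(37, 37)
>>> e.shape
(13,)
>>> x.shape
(7, 37, 37)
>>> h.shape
(37, 7)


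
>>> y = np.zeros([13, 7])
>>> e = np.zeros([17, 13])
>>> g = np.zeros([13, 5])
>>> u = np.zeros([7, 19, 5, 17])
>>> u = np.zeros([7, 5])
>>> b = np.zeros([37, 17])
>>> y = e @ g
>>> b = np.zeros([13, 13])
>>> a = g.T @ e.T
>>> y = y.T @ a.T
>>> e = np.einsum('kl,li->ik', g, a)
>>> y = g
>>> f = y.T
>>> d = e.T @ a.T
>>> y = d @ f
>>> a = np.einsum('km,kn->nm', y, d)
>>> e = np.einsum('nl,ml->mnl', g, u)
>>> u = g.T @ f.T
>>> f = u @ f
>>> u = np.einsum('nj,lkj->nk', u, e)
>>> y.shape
(13, 13)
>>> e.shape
(7, 13, 5)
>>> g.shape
(13, 5)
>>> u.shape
(5, 13)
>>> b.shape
(13, 13)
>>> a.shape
(5, 13)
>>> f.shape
(5, 13)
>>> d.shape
(13, 5)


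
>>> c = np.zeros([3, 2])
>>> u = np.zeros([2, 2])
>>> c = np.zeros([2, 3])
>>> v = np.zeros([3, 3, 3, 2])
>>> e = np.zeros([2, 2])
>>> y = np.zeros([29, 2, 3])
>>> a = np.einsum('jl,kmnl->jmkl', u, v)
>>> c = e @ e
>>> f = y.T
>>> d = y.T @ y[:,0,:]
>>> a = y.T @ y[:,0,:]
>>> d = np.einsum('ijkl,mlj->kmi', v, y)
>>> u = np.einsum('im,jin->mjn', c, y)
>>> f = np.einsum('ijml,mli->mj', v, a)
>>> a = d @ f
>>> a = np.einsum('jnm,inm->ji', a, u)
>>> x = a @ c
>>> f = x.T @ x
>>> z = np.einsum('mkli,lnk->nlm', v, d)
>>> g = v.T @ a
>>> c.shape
(2, 2)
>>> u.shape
(2, 29, 3)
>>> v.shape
(3, 3, 3, 2)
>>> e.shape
(2, 2)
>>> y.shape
(29, 2, 3)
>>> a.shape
(3, 2)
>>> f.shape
(2, 2)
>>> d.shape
(3, 29, 3)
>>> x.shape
(3, 2)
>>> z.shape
(29, 3, 3)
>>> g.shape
(2, 3, 3, 2)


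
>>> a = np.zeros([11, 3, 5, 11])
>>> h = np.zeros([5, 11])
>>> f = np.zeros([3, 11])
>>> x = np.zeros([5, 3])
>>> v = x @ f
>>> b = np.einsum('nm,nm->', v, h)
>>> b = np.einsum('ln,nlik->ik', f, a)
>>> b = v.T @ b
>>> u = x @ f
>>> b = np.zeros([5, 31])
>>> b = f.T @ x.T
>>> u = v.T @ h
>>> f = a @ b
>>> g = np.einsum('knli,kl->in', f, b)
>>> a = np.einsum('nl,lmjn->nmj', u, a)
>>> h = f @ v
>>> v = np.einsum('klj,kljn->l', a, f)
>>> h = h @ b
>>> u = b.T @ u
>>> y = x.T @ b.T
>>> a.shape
(11, 3, 5)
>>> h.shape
(11, 3, 5, 5)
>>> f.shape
(11, 3, 5, 5)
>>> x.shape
(5, 3)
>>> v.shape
(3,)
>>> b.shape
(11, 5)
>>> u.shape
(5, 11)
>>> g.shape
(5, 3)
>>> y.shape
(3, 11)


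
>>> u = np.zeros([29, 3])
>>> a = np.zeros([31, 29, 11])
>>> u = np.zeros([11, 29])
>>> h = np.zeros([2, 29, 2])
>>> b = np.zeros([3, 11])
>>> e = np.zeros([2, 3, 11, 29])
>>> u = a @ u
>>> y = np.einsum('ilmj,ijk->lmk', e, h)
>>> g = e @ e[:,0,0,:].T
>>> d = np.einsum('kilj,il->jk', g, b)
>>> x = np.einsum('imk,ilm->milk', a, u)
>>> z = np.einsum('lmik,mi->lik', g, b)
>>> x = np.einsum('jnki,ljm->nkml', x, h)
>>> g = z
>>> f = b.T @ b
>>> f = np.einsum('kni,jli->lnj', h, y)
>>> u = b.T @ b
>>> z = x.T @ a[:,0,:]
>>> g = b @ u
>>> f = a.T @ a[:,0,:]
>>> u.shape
(11, 11)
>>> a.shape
(31, 29, 11)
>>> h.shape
(2, 29, 2)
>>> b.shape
(3, 11)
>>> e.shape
(2, 3, 11, 29)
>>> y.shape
(3, 11, 2)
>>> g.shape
(3, 11)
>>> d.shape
(2, 2)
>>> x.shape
(31, 29, 2, 2)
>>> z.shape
(2, 2, 29, 11)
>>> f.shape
(11, 29, 11)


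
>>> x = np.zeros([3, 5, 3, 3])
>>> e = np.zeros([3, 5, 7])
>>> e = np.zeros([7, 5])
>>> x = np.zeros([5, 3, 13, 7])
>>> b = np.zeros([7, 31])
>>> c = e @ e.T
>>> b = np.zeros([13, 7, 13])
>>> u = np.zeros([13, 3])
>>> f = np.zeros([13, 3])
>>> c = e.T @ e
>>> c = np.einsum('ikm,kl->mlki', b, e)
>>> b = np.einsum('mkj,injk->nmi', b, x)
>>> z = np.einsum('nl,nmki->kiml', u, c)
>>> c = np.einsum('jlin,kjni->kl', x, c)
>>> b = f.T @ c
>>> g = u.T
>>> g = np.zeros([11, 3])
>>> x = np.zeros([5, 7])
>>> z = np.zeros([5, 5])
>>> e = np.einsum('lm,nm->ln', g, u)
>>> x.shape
(5, 7)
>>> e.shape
(11, 13)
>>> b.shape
(3, 3)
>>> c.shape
(13, 3)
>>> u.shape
(13, 3)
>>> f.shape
(13, 3)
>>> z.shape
(5, 5)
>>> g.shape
(11, 3)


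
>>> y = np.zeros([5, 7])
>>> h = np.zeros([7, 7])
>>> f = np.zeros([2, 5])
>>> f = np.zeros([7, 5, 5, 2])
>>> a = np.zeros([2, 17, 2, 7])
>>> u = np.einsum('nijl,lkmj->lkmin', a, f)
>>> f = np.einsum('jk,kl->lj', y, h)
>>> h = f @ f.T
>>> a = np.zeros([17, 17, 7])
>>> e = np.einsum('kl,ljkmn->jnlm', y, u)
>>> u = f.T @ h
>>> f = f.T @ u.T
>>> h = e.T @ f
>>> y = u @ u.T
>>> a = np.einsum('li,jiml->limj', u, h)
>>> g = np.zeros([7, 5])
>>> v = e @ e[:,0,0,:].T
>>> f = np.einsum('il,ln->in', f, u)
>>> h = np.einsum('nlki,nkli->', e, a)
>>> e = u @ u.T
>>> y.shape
(5, 5)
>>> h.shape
()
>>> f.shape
(5, 7)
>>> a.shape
(5, 7, 2, 17)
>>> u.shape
(5, 7)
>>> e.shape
(5, 5)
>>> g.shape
(7, 5)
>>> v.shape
(5, 2, 7, 5)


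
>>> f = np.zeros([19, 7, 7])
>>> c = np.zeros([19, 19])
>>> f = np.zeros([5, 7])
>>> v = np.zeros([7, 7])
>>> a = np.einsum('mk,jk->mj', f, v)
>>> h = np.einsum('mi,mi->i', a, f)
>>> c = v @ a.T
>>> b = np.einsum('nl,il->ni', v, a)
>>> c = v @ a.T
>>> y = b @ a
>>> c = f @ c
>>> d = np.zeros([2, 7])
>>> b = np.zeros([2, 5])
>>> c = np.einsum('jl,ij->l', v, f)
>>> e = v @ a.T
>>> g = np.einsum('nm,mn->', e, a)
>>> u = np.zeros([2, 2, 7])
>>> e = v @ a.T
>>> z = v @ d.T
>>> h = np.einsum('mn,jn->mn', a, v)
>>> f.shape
(5, 7)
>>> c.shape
(7,)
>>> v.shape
(7, 7)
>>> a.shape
(5, 7)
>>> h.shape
(5, 7)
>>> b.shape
(2, 5)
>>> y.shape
(7, 7)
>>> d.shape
(2, 7)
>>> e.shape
(7, 5)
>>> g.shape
()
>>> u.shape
(2, 2, 7)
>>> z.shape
(7, 2)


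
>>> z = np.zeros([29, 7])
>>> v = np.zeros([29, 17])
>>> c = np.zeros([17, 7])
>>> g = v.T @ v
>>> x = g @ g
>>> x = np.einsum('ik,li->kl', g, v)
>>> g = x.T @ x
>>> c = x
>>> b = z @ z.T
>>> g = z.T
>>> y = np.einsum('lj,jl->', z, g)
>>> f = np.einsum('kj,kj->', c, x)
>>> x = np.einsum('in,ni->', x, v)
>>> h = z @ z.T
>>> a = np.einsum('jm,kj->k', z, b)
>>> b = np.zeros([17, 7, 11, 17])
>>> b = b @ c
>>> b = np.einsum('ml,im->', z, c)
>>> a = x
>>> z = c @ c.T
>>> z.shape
(17, 17)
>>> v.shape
(29, 17)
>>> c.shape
(17, 29)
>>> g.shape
(7, 29)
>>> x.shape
()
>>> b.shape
()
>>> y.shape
()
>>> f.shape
()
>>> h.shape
(29, 29)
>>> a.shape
()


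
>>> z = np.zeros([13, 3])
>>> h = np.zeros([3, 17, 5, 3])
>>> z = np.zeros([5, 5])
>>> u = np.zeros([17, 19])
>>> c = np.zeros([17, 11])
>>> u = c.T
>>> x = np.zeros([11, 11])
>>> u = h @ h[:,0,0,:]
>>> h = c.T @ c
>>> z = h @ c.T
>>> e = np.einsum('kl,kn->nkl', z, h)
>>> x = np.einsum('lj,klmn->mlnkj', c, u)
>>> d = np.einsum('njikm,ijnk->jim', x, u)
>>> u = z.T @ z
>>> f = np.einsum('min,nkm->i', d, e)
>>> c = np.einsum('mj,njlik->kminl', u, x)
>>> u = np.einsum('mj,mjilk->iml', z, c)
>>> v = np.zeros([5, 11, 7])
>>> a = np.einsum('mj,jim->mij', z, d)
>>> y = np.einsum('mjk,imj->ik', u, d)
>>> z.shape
(11, 17)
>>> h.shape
(11, 11)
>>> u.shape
(3, 11, 5)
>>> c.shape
(11, 17, 3, 5, 3)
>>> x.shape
(5, 17, 3, 3, 11)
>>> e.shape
(11, 11, 17)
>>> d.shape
(17, 3, 11)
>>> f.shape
(3,)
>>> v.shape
(5, 11, 7)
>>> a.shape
(11, 3, 17)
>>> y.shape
(17, 5)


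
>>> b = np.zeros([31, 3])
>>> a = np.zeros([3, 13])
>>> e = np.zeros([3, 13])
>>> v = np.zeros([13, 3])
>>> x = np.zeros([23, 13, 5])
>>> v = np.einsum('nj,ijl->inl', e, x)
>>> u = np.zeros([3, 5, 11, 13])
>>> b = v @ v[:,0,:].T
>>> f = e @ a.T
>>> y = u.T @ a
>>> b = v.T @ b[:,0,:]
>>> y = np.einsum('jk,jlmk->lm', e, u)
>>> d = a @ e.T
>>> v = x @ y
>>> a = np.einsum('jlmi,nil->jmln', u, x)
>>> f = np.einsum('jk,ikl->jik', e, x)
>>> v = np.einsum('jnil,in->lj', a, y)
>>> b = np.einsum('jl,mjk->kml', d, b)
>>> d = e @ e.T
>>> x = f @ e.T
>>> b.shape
(23, 5, 3)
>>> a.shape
(3, 11, 5, 23)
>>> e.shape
(3, 13)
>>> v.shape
(23, 3)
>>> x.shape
(3, 23, 3)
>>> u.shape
(3, 5, 11, 13)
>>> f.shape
(3, 23, 13)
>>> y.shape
(5, 11)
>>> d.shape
(3, 3)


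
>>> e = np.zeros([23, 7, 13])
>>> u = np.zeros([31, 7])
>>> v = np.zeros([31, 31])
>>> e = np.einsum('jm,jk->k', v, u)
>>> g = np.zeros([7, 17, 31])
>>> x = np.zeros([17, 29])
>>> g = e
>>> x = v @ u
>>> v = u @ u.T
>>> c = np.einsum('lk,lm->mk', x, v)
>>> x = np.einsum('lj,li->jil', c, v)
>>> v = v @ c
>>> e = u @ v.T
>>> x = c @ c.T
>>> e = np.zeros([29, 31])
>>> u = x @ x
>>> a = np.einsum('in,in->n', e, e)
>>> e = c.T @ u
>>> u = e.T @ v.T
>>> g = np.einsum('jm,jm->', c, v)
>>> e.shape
(7, 31)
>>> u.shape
(31, 31)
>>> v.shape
(31, 7)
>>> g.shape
()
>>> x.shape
(31, 31)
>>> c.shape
(31, 7)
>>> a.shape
(31,)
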